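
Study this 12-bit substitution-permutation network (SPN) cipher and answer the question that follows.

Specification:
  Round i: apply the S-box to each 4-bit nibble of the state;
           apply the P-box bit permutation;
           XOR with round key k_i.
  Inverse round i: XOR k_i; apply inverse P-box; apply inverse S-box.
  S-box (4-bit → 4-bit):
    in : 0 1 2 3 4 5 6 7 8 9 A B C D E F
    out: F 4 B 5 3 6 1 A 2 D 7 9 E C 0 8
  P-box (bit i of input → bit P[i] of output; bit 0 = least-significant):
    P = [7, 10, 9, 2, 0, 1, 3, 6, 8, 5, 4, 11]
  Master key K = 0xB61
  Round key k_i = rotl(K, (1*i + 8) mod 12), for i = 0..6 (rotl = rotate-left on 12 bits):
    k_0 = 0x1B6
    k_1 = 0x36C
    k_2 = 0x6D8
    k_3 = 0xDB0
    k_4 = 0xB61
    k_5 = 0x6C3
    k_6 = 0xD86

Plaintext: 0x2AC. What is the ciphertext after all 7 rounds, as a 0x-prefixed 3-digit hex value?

s_0 = plaintext = 0x2AC
s_1 = Round(s_0, k_0) = 0xE99
s_2 = Round(s_1, k_1) = 0x1A1
s_3 = Round(s_2, k_2) = 0x4C3
s_4 = Round(s_3, k_3) = 0xE5A
s_5 = Round(s_4, k_4) = 0xDEB
s_6 = Round(s_5, k_5) = 0xE57
s_7 = Round(s_6, k_6) = 0x988

0x988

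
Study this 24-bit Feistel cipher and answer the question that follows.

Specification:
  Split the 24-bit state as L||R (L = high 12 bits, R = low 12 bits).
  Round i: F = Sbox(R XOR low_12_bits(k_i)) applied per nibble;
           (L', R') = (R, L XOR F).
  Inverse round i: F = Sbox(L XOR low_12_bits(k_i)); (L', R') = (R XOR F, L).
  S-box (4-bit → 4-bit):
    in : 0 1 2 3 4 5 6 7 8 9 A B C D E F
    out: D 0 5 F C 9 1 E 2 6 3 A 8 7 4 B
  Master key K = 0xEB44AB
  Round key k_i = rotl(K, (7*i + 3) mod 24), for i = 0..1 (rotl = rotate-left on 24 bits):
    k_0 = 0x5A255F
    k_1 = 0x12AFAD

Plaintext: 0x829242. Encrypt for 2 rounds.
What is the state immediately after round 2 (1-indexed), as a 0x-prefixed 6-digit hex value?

s_0 = plaintext = 0x829242
s_1 = Round(s_0, k_0) = 0x24262E
s_2 = Round(s_1, k_1) = 0x62E46D

0x62E46D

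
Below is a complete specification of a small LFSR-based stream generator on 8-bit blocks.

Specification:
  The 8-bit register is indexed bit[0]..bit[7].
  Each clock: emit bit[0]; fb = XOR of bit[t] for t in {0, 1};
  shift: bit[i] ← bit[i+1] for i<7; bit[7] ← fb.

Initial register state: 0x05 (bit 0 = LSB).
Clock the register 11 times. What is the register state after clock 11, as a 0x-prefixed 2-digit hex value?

0x90

reg_0 = 0x05
clock 1: out=1, reg = 0x82
clock 2: out=0, reg = 0xC1
clock 3: out=1, reg = 0xE0
clock 4: out=0, reg = 0x70
clock 5: out=0, reg = 0x38
clock 6: out=0, reg = 0x1C
clock 7: out=0, reg = 0x0E
clock 8: out=0, reg = 0x87
clock 9: out=1, reg = 0x43
clock 10: out=1, reg = 0x21
clock 11: out=1, reg = 0x90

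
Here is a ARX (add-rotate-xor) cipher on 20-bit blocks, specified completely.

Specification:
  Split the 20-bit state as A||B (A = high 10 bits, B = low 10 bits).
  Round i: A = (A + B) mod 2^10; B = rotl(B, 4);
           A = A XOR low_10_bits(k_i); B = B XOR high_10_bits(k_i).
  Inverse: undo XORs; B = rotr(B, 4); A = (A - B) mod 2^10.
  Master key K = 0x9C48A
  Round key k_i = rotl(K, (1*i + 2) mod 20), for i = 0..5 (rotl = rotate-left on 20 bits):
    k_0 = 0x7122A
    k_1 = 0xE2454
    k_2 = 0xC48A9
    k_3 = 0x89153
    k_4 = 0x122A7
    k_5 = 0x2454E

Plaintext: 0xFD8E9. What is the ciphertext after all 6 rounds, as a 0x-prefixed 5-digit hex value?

s_0 = plaintext = 0xFD8E9
s_1 = Round(s_0, k_0) = 0xBD757
s_2 = Round(s_1, k_1) = 0x862F4
s_3 = Round(s_2, k_2) = 0x69459
s_4 = Round(s_3, k_3) = 0x2B7B5
s_5 = Round(s_4, k_4) = 0xB1716
s_6 = Round(s_5, k_5) = 0x255FD

0x255FD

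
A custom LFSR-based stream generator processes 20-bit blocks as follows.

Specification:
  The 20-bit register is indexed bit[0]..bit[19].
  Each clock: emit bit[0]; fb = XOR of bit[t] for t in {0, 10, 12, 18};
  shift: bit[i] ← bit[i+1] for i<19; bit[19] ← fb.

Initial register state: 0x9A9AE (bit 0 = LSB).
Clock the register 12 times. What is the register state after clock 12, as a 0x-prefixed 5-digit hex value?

0x4EC9A

reg_0 = 0x9A9AE
clock 1: out=0, reg = 0x4D4D7
clock 2: out=1, reg = 0x26A6B
clock 3: out=1, reg = 0x93535
clock 4: out=1, reg = 0xC9A9A
clock 5: out=0, reg = 0x64D4D
clock 6: out=1, reg = 0xB26A6
clock 7: out=0, reg = 0xD9353
clock 8: out=1, reg = 0xEC9A9
clock 9: out=1, reg = 0x764D4
clock 10: out=0, reg = 0x3B26A
clock 11: out=0, reg = 0x9D935
clock 12: out=1, reg = 0x4EC9A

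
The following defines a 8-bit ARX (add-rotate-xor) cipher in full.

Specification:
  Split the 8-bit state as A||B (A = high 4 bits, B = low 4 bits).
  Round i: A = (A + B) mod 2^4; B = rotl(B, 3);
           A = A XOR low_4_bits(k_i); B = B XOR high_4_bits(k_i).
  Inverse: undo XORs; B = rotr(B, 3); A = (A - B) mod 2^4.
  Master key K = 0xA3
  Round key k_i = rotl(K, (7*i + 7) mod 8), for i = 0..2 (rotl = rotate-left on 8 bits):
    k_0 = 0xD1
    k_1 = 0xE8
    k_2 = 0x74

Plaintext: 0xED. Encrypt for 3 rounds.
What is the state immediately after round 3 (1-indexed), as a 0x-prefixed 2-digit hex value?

0x8C

s_0 = plaintext = 0xED
s_1 = Round(s_0, k_0) = 0xA3
s_2 = Round(s_1, k_1) = 0x57
s_3 = Round(s_2, k_2) = 0x8C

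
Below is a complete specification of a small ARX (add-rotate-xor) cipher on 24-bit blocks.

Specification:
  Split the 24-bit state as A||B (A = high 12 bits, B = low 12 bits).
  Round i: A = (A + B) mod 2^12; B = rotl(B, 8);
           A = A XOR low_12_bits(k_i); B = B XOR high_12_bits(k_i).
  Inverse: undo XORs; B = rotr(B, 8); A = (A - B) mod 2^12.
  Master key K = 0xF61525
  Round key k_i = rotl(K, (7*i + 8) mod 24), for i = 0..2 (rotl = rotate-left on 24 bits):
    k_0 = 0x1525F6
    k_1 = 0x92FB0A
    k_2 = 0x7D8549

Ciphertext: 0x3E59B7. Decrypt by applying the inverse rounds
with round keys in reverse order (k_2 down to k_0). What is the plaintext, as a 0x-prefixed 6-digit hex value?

0xD974DC

s_0 = ciphertext = 0x3E59B7
s_1 = InvRound(s_0, k_2) = 0xFAE6FE
s_2 = InvRound(s_1, k_1) = 0x785D1F
s_3 = InvRound(s_2, k_0) = 0xD974DC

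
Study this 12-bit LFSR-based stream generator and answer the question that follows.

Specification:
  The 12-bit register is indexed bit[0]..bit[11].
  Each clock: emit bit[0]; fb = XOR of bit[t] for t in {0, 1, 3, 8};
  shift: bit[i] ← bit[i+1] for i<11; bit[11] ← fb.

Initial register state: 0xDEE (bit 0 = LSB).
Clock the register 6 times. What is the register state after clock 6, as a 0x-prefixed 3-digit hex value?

reg_0 = 0xDEE
clock 1: out=0, reg = 0xEF7
clock 2: out=1, reg = 0x77B
clock 3: out=1, reg = 0x3BD
clock 4: out=1, reg = 0x9DE
clock 5: out=0, reg = 0xCEF
clock 6: out=1, reg = 0xE77

0xE77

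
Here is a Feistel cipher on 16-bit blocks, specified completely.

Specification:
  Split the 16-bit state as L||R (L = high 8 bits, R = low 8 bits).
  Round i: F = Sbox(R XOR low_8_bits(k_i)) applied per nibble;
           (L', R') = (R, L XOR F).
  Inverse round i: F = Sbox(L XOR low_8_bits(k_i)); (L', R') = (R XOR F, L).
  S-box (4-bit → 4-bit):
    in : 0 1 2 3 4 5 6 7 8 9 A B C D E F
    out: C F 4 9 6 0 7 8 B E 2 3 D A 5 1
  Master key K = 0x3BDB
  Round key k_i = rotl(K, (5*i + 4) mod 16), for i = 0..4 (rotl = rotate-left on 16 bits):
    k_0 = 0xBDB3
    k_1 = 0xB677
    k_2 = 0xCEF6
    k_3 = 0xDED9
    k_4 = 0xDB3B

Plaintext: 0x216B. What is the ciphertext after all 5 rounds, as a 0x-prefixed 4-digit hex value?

0x22CC

s_0 = plaintext = 0x216B
s_1 = Round(s_0, k_0) = 0x6B8A
s_2 = Round(s_1, k_1) = 0x8A71
s_3 = Round(s_2, k_2) = 0x7132
s_4 = Round(s_3, k_3) = 0x3222
s_5 = Round(s_4, k_4) = 0x22CC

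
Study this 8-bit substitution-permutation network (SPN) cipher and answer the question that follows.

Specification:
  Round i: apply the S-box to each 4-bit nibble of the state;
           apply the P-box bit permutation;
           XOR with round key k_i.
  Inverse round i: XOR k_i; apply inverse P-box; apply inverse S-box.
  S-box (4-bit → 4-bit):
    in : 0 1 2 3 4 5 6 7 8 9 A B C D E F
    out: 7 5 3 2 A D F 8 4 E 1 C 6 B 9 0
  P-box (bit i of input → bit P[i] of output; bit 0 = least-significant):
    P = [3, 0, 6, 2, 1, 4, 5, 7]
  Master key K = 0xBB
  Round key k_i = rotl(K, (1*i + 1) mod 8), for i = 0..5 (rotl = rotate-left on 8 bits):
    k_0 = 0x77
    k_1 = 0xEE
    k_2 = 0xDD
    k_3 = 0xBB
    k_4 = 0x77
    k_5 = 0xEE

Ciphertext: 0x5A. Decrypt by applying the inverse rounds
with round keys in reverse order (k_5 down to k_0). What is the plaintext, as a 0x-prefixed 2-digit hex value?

s_0 = ciphertext = 0x5A
s_1 = InvRound(s_0, k_5) = 0x97
s_2 = InvRound(s_1, k_4) = 0xB8
s_3 = InvRound(s_2, k_3) = 0xA3
s_4 = InvRound(s_3, k_2) = 0x05
s_5 = InvRound(s_4, k_1) = 0x50
s_6 = InvRound(s_5, k_0) = 0x14

0x14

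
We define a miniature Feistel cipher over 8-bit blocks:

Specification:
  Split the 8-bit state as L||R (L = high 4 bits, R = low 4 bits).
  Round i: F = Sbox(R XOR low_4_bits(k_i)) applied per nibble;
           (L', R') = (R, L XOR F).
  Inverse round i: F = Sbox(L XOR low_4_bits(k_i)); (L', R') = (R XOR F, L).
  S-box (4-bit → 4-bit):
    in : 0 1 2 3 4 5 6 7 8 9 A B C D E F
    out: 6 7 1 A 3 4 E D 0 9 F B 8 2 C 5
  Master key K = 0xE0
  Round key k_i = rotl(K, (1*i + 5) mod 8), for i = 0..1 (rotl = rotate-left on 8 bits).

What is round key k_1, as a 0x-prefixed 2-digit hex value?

0x38

K = 0xE0
k_0 = rotl(K, (1*0+5) mod 8) = rotl(K, 5) = 0x1C
k_1 = rotl(K, (1*1+5) mod 8) = rotl(K, 6) = 0x38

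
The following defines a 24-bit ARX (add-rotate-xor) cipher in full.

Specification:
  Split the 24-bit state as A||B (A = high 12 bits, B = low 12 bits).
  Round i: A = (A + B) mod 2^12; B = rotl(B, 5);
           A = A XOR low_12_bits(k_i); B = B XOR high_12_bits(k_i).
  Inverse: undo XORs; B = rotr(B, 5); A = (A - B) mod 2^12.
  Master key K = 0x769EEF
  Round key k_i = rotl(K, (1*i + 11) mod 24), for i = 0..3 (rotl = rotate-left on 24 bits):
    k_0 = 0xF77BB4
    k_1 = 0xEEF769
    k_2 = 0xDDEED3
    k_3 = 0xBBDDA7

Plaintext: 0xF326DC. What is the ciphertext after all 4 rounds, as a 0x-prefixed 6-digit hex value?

s_0 = plaintext = 0xF326DC
s_1 = Round(s_0, k_0) = 0xDBA4FA
s_2 = Round(s_1, k_1) = 0x5DD1A6
s_3 = Round(s_2, k_2) = 0x95091D
s_4 = Round(s_3, k_3) = 0xFCA80F

0xFCA80F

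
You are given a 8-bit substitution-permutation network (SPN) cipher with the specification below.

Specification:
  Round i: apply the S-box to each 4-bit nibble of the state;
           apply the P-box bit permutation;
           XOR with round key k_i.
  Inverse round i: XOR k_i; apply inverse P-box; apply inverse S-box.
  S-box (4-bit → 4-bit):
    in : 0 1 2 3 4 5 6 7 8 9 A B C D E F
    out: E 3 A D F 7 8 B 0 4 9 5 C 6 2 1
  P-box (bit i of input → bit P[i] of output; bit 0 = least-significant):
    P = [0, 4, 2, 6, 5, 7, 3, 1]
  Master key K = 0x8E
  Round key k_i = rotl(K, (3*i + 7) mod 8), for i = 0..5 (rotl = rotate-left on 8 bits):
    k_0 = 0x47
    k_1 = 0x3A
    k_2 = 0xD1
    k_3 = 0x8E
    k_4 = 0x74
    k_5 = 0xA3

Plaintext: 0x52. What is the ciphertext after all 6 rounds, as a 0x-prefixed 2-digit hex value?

s_0 = plaintext = 0x52
s_1 = Round(s_0, k_0) = 0xBF
s_2 = Round(s_1, k_1) = 0x13
s_3 = Round(s_2, k_2) = 0x34
s_4 = Round(s_3, k_3) = 0xF1
s_5 = Round(s_4, k_4) = 0x45
s_6 = Round(s_5, k_5) = 0x1C

0x1C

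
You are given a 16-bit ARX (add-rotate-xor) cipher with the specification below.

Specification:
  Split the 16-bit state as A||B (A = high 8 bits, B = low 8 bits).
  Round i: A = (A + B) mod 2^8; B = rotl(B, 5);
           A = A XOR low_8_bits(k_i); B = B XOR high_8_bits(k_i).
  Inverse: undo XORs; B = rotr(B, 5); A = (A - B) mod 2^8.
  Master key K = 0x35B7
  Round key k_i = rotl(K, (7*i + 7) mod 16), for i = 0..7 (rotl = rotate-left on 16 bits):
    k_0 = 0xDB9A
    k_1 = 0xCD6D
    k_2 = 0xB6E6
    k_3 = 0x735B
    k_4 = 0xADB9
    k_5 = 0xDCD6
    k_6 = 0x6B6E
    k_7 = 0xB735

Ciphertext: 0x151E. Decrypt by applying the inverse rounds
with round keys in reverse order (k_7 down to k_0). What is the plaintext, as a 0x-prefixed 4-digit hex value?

0x4A96

s_0 = ciphertext = 0x151E
s_1 = InvRound(s_0, k_7) = 0xD34D
s_2 = InvRound(s_1, k_6) = 0x8C31
s_3 = InvRound(s_2, k_5) = 0xEB6F
s_4 = InvRound(s_3, k_4) = 0x3C16
s_5 = InvRound(s_4, k_3) = 0x3C2B
s_6 = InvRound(s_5, k_2) = 0xEEEC
s_7 = InvRound(s_6, k_1) = 0x7A09
s_8 = InvRound(s_7, k_0) = 0x4A96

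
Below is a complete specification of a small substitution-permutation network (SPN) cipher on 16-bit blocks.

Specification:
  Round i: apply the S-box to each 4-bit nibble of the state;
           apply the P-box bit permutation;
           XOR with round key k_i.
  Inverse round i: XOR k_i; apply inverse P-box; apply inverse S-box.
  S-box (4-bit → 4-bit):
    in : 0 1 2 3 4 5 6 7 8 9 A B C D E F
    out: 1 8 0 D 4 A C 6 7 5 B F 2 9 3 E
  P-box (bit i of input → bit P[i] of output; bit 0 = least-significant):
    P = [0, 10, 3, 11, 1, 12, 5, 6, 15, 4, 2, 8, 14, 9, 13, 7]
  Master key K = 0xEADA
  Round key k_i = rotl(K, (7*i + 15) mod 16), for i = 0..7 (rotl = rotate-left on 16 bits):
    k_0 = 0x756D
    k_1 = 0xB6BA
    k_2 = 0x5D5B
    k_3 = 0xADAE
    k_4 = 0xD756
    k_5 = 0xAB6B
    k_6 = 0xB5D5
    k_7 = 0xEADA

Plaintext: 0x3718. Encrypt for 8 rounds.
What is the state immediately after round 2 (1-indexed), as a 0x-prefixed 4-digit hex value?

s_0 = plaintext = 0x3718
s_1 = Round(s_0, k_0) = 0x11B0
s_2 = Round(s_1, k_1) = 0xA759
s_3 = Round(s_2, k_2) = 0x0F86
s_4 = Round(s_3, k_3) = 0xF490
s_5 = Round(s_4, k_4) = 0xF5F1
s_6 = Round(s_5, k_5) = 0x909B
s_7 = Round(s_6, k_6) = 0x59FE
s_8 = Round(s_7, k_7) = 0x7C3F

0xA759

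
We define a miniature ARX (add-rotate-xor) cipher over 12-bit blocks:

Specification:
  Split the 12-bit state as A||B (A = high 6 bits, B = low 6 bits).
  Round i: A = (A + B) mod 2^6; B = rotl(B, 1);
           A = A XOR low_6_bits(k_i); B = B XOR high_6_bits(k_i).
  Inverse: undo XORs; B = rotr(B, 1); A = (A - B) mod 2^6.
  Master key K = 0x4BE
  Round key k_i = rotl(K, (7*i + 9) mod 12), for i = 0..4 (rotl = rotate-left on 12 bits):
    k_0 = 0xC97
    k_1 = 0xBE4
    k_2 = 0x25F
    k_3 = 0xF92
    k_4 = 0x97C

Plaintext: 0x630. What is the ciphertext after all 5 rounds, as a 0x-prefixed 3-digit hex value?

s_0 = plaintext = 0x630
s_1 = Round(s_0, k_0) = 0x7D3
s_2 = Round(s_1, k_1) = 0x589
s_3 = Round(s_2, k_2) = 0x01B
s_4 = Round(s_3, k_3) = 0x248
s_5 = Round(s_4, k_4) = 0xB75

0xB75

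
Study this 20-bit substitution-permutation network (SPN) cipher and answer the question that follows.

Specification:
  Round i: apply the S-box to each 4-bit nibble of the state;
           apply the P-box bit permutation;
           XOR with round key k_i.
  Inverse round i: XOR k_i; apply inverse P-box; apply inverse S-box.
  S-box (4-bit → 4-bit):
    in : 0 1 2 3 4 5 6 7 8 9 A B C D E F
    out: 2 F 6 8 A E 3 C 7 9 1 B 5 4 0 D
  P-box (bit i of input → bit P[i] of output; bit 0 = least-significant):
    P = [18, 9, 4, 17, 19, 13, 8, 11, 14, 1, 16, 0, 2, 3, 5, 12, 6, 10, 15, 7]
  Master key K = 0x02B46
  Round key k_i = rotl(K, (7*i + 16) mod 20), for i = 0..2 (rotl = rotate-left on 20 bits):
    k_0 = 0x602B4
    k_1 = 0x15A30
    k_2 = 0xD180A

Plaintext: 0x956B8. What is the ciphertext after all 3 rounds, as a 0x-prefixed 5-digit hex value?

s_0 = plaintext = 0x956B8
s_1 = Round(s_0, k_0) = 0xA784E
s_2 = Round(s_1, k_1) = 0x02252
s_3 = Round(s_2, k_2) = 0xC3730

0xC3730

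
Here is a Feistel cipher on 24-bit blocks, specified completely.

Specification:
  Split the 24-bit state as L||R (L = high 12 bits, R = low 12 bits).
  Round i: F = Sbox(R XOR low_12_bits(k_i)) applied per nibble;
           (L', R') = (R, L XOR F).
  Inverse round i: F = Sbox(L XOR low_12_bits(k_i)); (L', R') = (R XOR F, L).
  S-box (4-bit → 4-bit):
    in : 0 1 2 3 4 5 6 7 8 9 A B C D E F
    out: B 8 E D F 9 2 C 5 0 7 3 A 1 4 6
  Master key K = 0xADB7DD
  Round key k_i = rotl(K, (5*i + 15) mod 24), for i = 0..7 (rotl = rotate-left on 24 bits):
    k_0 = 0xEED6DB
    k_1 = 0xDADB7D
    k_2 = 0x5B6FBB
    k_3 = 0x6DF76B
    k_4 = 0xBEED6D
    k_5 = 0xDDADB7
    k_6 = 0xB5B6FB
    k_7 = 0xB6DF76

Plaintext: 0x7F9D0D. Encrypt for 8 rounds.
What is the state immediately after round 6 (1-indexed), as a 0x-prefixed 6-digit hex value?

s_0 = plaintext = 0x7F9D0D
s_1 = Round(s_0, k_0) = 0xD0D4EB
s_2 = Round(s_1, k_1) = 0x4EBB0F
s_3 = Round(s_2, k_2) = 0xB0FBD4
s_4 = Round(s_3, k_3) = 0xBD4139
s_5 = Round(s_4, k_4) = 0x13914B
s_6 = Round(s_5, k_5) = 0x14BB53
s_7 = Round(s_6, k_6) = 0xB5303E
s_8 = Round(s_7, k_7) = 0x03EDA6

0x14BB53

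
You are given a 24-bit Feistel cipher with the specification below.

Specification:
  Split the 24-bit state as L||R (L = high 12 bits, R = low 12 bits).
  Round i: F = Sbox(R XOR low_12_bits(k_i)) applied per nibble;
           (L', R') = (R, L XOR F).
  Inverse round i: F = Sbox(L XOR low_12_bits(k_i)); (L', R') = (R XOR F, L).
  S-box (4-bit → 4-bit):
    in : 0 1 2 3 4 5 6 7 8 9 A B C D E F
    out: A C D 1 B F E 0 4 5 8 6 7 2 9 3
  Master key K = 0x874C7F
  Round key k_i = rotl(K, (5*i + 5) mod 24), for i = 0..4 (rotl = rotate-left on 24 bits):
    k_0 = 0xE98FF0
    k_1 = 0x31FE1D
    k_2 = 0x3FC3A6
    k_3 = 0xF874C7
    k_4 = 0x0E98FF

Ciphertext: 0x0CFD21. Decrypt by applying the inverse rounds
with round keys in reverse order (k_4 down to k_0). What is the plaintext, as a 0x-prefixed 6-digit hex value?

0x3144DB

s_0 = ciphertext = 0x0CFD21
s_1 = InvRound(s_0, k_4) = 0x93B0CF
s_2 = InvRound(s_1, k_3) = 0x2F893B
s_3 = InvRound(s_2, k_2) = 0x5C22F8
s_4 = InvRound(s_3, k_1) = 0x4DB5C2
s_5 = InvRound(s_4, k_0) = 0x3144DB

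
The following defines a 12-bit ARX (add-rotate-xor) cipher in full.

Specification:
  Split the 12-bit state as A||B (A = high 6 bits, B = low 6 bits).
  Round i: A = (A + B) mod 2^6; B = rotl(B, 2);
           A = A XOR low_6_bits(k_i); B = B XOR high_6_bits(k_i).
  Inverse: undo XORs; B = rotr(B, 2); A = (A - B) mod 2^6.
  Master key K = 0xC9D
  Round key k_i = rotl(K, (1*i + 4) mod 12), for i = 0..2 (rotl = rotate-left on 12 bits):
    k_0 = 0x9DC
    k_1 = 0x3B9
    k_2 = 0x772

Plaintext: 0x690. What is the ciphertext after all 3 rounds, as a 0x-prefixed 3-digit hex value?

s_0 = plaintext = 0x690
s_1 = Round(s_0, k_0) = 0xDA6
s_2 = Round(s_1, k_1) = 0x954
s_3 = Round(s_2, k_2) = 0x2CC

0x2CC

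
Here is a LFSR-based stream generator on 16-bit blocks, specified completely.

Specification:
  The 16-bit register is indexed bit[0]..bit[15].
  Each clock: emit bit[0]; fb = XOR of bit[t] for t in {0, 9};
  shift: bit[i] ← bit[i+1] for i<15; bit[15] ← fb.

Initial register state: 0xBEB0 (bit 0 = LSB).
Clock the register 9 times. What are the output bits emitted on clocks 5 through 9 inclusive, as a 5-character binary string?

11010

reg_0 = 0xBEB0
clock 1: out=0, reg = 0xDF58
clock 2: out=0, reg = 0xEFAC
clock 3: out=0, reg = 0xF7D6
clock 4: out=0, reg = 0xFBEB
clock 5: out=1, reg = 0x7DF5
clock 6: out=1, reg = 0xBEFA
clock 7: out=0, reg = 0xDF7D
clock 8: out=1, reg = 0x6FBE
clock 9: out=0, reg = 0xB7DF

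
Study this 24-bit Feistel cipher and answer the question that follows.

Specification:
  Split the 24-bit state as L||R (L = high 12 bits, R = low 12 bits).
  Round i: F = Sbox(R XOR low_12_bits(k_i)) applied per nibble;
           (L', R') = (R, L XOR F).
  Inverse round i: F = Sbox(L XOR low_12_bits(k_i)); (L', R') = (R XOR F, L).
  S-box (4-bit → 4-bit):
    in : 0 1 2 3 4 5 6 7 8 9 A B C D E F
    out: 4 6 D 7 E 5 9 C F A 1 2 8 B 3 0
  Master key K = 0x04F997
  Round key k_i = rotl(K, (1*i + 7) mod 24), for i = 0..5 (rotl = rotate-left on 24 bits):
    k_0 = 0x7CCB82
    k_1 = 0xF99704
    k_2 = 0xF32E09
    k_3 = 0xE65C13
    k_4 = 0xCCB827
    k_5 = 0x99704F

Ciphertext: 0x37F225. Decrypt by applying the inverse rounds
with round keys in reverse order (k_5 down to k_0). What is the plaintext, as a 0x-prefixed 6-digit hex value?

0xBF5A1E

s_0 = ciphertext = 0x37F225
s_1 = InvRound(s_0, k_5) = 0x55137F
s_2 = InvRound(s_1, k_4) = 0x8B6551
s_3 = InvRound(s_2, k_3) = 0xB448B6
s_4 = InvRound(s_3, k_2) = 0xD5DB44
s_5 = InvRound(s_4, k_1) = 0xA1ED5D
s_6 = InvRound(s_5, k_0) = 0xBF5A1E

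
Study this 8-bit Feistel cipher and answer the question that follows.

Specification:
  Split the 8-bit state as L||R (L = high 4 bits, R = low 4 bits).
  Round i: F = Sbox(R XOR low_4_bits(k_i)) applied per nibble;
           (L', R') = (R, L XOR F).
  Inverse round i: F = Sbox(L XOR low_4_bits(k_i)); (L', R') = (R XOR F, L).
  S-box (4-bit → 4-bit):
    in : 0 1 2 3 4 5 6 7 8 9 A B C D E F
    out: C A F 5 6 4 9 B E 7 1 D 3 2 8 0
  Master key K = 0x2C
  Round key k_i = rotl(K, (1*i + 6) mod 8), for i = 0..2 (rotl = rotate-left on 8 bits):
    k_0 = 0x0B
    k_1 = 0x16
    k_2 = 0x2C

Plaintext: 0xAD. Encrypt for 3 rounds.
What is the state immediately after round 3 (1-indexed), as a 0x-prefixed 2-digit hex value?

s_0 = plaintext = 0xAD
s_1 = Round(s_0, k_0) = 0xD3
s_2 = Round(s_1, k_1) = 0x39
s_3 = Round(s_2, k_2) = 0x97

0x97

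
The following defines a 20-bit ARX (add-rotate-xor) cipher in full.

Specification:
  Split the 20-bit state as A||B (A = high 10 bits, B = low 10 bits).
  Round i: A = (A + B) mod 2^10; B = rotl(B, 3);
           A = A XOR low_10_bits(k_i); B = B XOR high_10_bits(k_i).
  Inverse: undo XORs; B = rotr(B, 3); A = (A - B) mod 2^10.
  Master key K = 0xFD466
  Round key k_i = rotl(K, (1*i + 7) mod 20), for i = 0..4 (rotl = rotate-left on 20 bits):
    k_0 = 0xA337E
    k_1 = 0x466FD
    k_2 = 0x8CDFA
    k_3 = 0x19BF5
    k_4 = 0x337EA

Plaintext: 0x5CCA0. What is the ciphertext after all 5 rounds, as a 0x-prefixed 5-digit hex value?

0xE03A5

s_0 = plaintext = 0x5CCA0
s_1 = Round(s_0, k_0) = 0x5B78D
s_2 = Round(s_1, k_1) = 0x81D76
s_3 = Round(s_2, k_2) = 0xA1D81
s_4 = Round(s_3, k_3) = 0xFF46D
s_5 = Round(s_4, k_4) = 0xE03A5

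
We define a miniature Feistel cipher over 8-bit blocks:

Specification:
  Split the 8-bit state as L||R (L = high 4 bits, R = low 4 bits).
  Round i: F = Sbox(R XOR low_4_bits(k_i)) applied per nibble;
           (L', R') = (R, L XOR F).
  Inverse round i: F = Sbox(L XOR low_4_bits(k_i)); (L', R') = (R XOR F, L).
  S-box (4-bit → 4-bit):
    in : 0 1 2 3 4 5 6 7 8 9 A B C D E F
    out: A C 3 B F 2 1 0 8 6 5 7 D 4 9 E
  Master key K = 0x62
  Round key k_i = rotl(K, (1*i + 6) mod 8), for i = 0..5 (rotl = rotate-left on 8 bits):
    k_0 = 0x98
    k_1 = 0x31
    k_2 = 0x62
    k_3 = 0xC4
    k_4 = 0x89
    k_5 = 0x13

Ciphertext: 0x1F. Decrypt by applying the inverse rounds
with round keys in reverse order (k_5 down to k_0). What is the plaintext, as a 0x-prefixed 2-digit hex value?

s_0 = ciphertext = 0x1F
s_1 = InvRound(s_0, k_5) = 0xC1
s_2 = InvRound(s_1, k_4) = 0x3C
s_3 = InvRound(s_2, k_3) = 0xC3
s_4 = InvRound(s_3, k_2) = 0xAC
s_5 = InvRound(s_4, k_1) = 0xBA
s_6 = InvRound(s_5, k_0) = 0x1B

0x1B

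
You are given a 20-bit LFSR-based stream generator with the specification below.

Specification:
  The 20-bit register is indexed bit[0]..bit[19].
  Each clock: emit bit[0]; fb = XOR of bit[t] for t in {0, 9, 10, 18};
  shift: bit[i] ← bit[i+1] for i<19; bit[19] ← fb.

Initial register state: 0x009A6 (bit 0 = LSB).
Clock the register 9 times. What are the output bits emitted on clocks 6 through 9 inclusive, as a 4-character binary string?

reg_0 = 0x009A6
clock 1: out=0, reg = 0x004D3
clock 2: out=1, reg = 0x00269
clock 3: out=1, reg = 0x00134
clock 4: out=0, reg = 0x0009A
clock 5: out=0, reg = 0x0004D
clock 6: out=1, reg = 0x80026
clock 7: out=0, reg = 0x40013
clock 8: out=1, reg = 0x20009
clock 9: out=1, reg = 0x90004

1011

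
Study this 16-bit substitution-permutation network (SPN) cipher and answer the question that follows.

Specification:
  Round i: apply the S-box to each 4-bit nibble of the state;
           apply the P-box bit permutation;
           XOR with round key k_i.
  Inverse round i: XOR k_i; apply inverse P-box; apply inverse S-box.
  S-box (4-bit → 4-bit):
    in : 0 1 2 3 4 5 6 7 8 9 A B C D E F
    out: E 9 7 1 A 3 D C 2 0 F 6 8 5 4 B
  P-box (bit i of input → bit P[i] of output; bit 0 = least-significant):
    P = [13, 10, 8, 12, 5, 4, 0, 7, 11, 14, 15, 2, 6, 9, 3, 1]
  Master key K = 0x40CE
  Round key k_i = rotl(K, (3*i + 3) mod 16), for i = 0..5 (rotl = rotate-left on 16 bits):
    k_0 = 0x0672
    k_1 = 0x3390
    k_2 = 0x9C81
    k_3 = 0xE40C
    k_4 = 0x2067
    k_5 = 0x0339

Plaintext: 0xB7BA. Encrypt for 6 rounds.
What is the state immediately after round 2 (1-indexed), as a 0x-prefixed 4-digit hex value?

0x0D3D

s_0 = plaintext = 0xB7BA
s_1 = Round(s_0, k_0) = 0xB16F
s_2 = Round(s_1, k_1) = 0x0D3D
s_3 = Round(s_2, k_2) = 0x37AB
s_4 = Round(s_3, k_3) = 0x61F9
s_5 = Round(s_4, k_4) = 0x2899
s_6 = Round(s_5, k_5) = 0x4171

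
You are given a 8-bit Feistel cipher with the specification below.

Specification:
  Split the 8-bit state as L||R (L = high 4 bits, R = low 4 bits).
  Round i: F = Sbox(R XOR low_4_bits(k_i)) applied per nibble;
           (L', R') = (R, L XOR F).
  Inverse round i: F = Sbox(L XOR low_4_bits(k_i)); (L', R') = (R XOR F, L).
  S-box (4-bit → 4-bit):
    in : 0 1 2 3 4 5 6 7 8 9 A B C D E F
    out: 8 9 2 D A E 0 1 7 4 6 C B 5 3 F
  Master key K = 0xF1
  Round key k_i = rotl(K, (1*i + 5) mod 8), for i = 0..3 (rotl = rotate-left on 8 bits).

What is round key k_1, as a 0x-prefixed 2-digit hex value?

K = 0xF1
k_0 = rotl(K, (1*0+5) mod 8) = rotl(K, 5) = 0x3E
k_1 = rotl(K, (1*1+5) mod 8) = rotl(K, 6) = 0x7C

0x7C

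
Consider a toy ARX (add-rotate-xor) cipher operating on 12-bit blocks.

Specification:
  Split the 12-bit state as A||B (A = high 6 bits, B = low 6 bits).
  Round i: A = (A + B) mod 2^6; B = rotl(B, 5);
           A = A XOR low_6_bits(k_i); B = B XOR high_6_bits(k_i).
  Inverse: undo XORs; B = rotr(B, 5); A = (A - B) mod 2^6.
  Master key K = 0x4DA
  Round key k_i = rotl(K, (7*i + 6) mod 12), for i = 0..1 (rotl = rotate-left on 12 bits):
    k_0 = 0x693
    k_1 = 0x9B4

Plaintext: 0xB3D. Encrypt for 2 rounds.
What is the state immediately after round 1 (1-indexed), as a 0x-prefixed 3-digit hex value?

0xEA4

s_0 = plaintext = 0xB3D
s_1 = Round(s_0, k_0) = 0xEA4
s_2 = Round(s_1, k_1) = 0xAB4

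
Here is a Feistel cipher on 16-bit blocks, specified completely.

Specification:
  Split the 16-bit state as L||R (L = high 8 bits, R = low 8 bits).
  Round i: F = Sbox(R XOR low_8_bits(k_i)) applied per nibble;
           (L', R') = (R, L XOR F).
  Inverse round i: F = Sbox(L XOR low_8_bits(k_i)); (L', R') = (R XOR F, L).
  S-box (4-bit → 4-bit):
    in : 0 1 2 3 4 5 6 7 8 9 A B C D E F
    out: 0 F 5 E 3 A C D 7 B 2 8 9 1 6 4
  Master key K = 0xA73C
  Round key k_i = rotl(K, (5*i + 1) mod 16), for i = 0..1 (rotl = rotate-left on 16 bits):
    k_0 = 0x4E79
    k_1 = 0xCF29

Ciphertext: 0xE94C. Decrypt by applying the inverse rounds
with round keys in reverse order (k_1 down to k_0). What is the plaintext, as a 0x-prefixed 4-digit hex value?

0xC3DC

s_0 = ciphertext = 0xE94C
s_1 = InvRound(s_0, k_1) = 0xDCE9
s_2 = InvRound(s_1, k_0) = 0xC3DC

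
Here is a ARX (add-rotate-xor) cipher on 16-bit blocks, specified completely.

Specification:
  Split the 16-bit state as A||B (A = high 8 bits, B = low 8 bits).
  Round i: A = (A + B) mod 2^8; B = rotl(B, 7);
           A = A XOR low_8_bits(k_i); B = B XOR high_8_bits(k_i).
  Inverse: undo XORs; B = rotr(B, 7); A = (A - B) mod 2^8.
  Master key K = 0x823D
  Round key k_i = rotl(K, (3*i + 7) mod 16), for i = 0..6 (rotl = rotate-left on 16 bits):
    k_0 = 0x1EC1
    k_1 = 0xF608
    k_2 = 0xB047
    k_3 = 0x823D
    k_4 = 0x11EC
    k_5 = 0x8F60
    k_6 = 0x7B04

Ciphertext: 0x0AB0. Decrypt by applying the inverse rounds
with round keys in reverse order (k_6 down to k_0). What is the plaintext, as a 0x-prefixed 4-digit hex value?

0x026E

s_0 = ciphertext = 0x0AB0
s_1 = InvRound(s_0, k_6) = 0x7797
s_2 = InvRound(s_1, k_5) = 0xE730
s_3 = InvRound(s_2, k_4) = 0xC942
s_4 = InvRound(s_3, k_3) = 0x7381
s_5 = InvRound(s_4, k_2) = 0xD262
s_6 = InvRound(s_5, k_1) = 0xB129
s_7 = InvRound(s_6, k_0) = 0x026E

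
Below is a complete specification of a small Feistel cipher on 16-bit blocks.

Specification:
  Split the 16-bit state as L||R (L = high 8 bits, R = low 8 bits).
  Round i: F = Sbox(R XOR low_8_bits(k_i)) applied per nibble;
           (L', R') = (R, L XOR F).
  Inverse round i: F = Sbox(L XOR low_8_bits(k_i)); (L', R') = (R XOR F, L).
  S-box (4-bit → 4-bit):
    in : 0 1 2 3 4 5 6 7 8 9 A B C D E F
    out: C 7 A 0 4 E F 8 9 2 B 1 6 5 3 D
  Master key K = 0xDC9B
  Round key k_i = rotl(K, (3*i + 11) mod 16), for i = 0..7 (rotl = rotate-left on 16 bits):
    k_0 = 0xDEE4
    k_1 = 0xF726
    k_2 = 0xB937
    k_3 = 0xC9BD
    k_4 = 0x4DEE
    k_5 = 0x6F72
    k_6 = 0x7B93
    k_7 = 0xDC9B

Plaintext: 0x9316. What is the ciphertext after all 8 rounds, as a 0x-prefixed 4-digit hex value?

0x4186

s_0 = plaintext = 0x9316
s_1 = Round(s_0, k_0) = 0x1649
s_2 = Round(s_1, k_1) = 0x49EB
s_3 = Round(s_2, k_2) = 0xEB1F
s_4 = Round(s_3, k_3) = 0x1F51
s_5 = Round(s_4, k_4) = 0x5102
s_6 = Round(s_5, k_5) = 0x02DD
s_7 = Round(s_6, k_6) = 0xDD41
s_8 = Round(s_7, k_7) = 0x4186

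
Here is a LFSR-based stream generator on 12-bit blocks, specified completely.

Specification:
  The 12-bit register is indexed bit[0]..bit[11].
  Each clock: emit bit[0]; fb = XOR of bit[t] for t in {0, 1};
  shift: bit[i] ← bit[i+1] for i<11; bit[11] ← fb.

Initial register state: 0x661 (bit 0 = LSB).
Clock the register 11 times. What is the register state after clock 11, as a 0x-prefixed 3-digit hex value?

reg_0 = 0x661
clock 1: out=1, reg = 0xB30
clock 2: out=0, reg = 0x598
clock 3: out=0, reg = 0x2CC
clock 4: out=0, reg = 0x166
clock 5: out=0, reg = 0x8B3
clock 6: out=1, reg = 0x459
clock 7: out=1, reg = 0xA2C
clock 8: out=0, reg = 0x516
clock 9: out=0, reg = 0xA8B
clock 10: out=1, reg = 0x545
clock 11: out=1, reg = 0xAA2

0xAA2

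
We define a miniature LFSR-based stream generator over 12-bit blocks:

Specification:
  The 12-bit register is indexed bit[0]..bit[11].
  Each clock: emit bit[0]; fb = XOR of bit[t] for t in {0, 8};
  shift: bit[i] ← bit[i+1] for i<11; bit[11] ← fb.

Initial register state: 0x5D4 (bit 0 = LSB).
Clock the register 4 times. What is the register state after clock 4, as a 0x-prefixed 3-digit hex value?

0x15D

reg_0 = 0x5D4
clock 1: out=0, reg = 0xAEA
clock 2: out=0, reg = 0x575
clock 3: out=1, reg = 0x2BA
clock 4: out=0, reg = 0x15D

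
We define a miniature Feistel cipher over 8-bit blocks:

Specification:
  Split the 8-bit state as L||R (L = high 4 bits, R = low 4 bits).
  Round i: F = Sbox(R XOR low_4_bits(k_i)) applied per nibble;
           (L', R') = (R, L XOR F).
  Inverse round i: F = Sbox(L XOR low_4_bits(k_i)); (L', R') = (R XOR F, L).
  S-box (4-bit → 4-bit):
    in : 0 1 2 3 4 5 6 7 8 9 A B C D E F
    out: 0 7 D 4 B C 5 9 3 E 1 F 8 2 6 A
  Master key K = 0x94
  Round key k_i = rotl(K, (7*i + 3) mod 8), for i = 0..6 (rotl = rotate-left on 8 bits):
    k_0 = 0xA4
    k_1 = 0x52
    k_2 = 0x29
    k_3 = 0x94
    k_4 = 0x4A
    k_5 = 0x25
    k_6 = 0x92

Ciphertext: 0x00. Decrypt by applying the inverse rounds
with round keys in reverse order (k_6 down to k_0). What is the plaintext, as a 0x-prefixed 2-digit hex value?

s_0 = ciphertext = 0x00
s_1 = InvRound(s_0, k_6) = 0xD0
s_2 = InvRound(s_1, k_5) = 0x3D
s_3 = InvRound(s_2, k_4) = 0x33
s_4 = InvRound(s_3, k_3) = 0xA3
s_5 = InvRound(s_4, k_2) = 0x7A
s_6 = InvRound(s_5, k_1) = 0x67
s_7 = InvRound(s_6, k_0) = 0xA6

0xA6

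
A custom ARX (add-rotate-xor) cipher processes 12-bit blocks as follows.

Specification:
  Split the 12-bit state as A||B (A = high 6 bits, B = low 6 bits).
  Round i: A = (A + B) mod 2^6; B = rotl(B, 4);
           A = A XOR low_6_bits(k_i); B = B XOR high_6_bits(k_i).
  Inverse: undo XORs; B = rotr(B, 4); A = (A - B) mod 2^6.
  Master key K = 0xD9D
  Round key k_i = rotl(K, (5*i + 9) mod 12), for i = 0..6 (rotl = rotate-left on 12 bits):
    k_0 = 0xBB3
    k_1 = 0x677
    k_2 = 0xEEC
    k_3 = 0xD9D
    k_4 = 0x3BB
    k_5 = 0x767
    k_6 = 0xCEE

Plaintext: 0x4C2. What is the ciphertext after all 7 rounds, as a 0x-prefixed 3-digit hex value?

0x0BF

s_0 = plaintext = 0x4C2
s_1 = Round(s_0, k_0) = 0x98E
s_2 = Round(s_1, k_1) = 0x0FA
s_3 = Round(s_2, k_2) = 0x455
s_4 = Round(s_3, k_3) = 0xEE3
s_5 = Round(s_4, k_4) = 0x976
s_6 = Round(s_5, k_5) = 0xF30
s_7 = Round(s_6, k_6) = 0x0BF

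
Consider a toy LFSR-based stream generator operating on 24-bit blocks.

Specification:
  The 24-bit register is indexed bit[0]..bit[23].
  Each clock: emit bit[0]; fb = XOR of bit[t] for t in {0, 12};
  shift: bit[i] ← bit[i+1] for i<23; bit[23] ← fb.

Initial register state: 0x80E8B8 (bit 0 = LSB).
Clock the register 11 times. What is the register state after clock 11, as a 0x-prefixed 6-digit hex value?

reg_0 = 0x80E8B8
clock 1: out=0, reg = 0x40745C
clock 2: out=0, reg = 0xA03A2E
clock 3: out=0, reg = 0xD01D17
clock 4: out=1, reg = 0x680E8B
clock 5: out=1, reg = 0xB40745
clock 6: out=1, reg = 0xDA03A2
clock 7: out=0, reg = 0x6D01D1
clock 8: out=1, reg = 0xB680E8
clock 9: out=0, reg = 0x5B4074
clock 10: out=0, reg = 0x2DA03A
clock 11: out=0, reg = 0x16D01D

0x16D01D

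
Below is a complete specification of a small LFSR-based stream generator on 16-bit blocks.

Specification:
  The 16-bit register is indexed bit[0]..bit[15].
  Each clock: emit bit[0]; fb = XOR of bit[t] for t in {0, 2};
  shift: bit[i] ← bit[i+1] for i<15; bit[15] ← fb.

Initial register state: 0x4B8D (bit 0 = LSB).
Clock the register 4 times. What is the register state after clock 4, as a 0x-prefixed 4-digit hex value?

0xE4B8

reg_0 = 0x4B8D
clock 1: out=1, reg = 0x25C6
clock 2: out=0, reg = 0x92E3
clock 3: out=1, reg = 0xC971
clock 4: out=1, reg = 0xE4B8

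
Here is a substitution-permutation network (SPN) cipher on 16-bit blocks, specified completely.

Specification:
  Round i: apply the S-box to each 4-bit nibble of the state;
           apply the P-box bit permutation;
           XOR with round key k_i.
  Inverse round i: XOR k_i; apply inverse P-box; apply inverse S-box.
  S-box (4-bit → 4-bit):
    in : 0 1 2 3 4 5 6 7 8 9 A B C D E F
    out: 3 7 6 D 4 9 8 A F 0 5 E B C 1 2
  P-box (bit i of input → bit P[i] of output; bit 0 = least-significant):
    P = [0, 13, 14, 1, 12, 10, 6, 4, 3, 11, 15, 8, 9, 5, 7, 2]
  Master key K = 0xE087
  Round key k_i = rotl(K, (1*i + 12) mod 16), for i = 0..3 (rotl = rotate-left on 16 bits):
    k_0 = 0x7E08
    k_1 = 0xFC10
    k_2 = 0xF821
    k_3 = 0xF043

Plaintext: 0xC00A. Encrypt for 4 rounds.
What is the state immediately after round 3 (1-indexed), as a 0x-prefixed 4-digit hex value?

0x940B

s_0 = plaintext = 0xC00A
s_1 = Round(s_0, k_0) = 0x2025
s_2 = Round(s_1, k_1) = 0xF0FB
s_3 = Round(s_2, k_2) = 0x940B
s_4 = Round(s_3, k_3) = 0x0441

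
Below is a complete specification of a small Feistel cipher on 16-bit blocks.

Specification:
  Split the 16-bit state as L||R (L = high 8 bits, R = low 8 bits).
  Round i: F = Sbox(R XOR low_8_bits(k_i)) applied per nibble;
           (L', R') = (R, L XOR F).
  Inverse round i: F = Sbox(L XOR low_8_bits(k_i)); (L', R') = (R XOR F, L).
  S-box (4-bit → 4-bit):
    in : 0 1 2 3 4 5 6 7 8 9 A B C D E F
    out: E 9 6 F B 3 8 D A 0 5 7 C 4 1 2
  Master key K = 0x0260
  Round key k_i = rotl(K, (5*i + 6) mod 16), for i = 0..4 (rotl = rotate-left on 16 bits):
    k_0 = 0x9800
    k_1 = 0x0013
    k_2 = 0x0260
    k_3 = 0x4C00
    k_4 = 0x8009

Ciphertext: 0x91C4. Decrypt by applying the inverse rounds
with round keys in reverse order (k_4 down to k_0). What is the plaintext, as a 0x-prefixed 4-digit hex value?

s_0 = ciphertext = 0x91C4
s_1 = InvRound(s_0, k_4) = 0xCE91
s_2 = InvRound(s_1, k_3) = 0x50CE
s_3 = InvRound(s_2, k_2) = 0x3050
s_4 = InvRound(s_3, k_1) = 0x3F30
s_5 = InvRound(s_4, k_0) = 0xC23F

0xC23F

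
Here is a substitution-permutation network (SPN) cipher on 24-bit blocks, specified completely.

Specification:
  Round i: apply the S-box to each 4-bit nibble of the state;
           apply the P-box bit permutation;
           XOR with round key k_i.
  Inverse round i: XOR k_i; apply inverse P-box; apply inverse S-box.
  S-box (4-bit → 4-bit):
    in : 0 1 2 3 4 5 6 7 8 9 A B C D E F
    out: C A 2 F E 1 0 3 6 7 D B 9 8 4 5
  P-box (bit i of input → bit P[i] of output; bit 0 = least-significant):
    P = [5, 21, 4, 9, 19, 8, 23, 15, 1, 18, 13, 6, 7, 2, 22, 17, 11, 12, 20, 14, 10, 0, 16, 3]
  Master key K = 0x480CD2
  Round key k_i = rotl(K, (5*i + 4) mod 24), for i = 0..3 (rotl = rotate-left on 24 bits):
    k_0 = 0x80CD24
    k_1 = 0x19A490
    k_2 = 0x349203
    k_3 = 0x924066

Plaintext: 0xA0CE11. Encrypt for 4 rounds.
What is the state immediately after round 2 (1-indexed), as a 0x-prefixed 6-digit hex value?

0x815AFF

s_0 = plaintext = 0xA0CE11
s_1 = Round(s_0, k_0) = 0xB32AAC
s_2 = Round(s_1, k_1) = 0x815AFF
s_3 = Round(s_2, k_2) = 0xBDE2F0
s_4 = Round(s_3, k_3) = 0x5E067F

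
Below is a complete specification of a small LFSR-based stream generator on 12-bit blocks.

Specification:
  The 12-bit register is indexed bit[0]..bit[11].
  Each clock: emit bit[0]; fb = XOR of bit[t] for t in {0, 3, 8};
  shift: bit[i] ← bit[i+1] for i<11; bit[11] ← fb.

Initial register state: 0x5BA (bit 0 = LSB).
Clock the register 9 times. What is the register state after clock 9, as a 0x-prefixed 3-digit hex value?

reg_0 = 0x5BA
clock 1: out=0, reg = 0x2DD
clock 2: out=1, reg = 0x16E
clock 3: out=0, reg = 0x0B7
clock 4: out=1, reg = 0x85B
clock 5: out=1, reg = 0x42D
clock 6: out=1, reg = 0x216
clock 7: out=0, reg = 0x10B
clock 8: out=1, reg = 0x885
clock 9: out=1, reg = 0xC42

0xC42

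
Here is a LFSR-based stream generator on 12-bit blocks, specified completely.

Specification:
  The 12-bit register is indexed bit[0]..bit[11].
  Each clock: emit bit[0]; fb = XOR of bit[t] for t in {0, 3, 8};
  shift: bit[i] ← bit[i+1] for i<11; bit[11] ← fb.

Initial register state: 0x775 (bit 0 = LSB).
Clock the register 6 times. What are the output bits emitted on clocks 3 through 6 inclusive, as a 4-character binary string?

1011

reg_0 = 0x775
clock 1: out=1, reg = 0x3BA
clock 2: out=0, reg = 0x1DD
clock 3: out=1, reg = 0x8EE
clock 4: out=0, reg = 0xC77
clock 5: out=1, reg = 0xE3B
clock 6: out=1, reg = 0x71D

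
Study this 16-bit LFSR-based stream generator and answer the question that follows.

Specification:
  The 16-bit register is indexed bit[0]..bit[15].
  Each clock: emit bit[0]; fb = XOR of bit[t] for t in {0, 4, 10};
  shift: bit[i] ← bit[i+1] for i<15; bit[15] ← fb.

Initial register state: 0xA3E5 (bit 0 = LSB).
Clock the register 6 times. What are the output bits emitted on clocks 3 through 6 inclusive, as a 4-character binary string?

reg_0 = 0xA3E5
clock 1: out=1, reg = 0xD1F2
clock 2: out=0, reg = 0xE8F9
clock 3: out=1, reg = 0x747C
clock 4: out=0, reg = 0x3A3E
clock 5: out=0, reg = 0x9D1F
clock 6: out=1, reg = 0xCE8F

1001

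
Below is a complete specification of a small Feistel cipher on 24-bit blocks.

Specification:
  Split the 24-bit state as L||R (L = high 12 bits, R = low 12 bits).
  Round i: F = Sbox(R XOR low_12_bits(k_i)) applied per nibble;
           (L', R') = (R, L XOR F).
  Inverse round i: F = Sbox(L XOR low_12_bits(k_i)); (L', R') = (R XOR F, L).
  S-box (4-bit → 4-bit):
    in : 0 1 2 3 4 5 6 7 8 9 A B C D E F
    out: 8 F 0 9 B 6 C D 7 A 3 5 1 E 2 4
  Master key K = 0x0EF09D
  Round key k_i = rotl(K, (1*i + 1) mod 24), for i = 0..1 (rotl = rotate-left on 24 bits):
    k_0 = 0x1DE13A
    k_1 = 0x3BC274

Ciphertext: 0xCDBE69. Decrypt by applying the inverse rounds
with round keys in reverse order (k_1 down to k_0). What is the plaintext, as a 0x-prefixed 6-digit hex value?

s_0 = ciphertext = 0xCDBE69
s_1 = InvRound(s_0, k_1) = 0xC5DCDB
s_2 = InvRound(s_1, k_0) = 0x216C5D

0x216C5D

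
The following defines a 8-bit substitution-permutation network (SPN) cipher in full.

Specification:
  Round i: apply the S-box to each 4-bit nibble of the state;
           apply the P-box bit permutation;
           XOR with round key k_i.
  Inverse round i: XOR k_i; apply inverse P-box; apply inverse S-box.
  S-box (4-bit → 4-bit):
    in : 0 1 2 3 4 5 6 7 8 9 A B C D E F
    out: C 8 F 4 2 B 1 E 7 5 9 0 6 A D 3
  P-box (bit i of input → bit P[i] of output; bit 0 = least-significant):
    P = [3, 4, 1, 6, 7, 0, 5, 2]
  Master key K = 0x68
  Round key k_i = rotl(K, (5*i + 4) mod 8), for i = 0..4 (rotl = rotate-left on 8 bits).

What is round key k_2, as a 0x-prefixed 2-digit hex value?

0x1A

K = 0x68
k_0 = rotl(K, (5*0+4) mod 8) = rotl(K, 4) = 0x86
k_1 = rotl(K, (5*1+4) mod 8) = rotl(K, 1) = 0xD0
k_2 = rotl(K, (5*2+4) mod 8) = rotl(K, 6) = 0x1A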